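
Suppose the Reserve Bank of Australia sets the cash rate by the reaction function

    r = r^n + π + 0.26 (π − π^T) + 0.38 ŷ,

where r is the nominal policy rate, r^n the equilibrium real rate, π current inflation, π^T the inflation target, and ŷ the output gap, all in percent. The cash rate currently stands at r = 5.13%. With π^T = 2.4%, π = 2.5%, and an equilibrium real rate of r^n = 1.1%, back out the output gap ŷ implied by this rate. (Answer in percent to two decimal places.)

3.96%

0.38 ŷ = 5.13 − 1.1 − 2.5 − 0.26 × (2.5 − 2.4) = 1.504
ŷ = 1.504 / 0.38 = 3.96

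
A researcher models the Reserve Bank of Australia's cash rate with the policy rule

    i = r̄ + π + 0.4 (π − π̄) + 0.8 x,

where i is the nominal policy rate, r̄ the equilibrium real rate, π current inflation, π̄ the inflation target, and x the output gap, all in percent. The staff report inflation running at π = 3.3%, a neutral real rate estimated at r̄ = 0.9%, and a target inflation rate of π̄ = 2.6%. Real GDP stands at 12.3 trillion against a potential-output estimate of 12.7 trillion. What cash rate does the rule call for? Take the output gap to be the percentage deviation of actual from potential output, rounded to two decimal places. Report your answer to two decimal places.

1.96%

Output gap = 100 × (12.3 − 12.7) / 12.7 = -3.15%.
i = 0.90 + 3.30 + 0.4 × (3.30 − 2.60) + 0.8 × (-3.15)
   = 0.90 + 3.3 + 0.28 − 2.52 = 1.96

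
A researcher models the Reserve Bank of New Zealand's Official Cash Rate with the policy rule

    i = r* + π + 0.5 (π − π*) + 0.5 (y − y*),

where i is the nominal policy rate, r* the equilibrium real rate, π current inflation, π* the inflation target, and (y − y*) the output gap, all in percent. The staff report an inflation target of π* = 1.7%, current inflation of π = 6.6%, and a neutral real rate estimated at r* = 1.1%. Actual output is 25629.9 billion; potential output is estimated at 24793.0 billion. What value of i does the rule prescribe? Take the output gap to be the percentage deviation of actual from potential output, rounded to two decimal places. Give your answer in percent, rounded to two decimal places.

Output gap = 100 × (25629.9 − 24793.0) / 24793.0 = 3.38%.
i = 1.10 + 6.60 + 0.5 × (6.60 − 1.70) + 0.5 × 3.38
   = 1.10 + 6.6 + 2.45 + 1.69 = 11.84

11.84%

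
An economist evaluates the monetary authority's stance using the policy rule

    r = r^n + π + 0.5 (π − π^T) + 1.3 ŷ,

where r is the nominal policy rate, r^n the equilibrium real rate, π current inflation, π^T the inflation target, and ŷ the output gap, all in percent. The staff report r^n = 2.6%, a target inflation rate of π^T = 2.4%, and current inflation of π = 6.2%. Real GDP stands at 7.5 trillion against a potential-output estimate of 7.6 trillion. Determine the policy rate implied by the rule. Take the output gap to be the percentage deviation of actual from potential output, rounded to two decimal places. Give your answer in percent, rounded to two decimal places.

8.98%

Output gap = 100 × (7.5 − 7.6) / 7.6 = -1.32%.
r = 2.60 + 6.20 + 0.5 × (6.20 − 2.40) + 1.3 × (-1.32)
   = 2.60 + 6.2 + 1.9 − 1.716 = 8.98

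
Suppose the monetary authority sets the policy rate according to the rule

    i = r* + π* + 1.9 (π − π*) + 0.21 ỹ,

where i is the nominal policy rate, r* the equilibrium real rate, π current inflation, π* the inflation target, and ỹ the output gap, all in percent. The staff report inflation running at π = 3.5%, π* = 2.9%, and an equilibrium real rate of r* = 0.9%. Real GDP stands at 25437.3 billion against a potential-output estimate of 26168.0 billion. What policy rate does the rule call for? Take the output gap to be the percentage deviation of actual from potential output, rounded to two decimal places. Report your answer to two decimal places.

Output gap = 100 × (25437.3 − 26168.0) / 26168.0 = -2.79%.
i = 0.90 + 2.90 + 1.9 × (3.50 − 2.90) + 0.21 × (-2.79)
   = 0.90 + 2.9 + 1.14 − 0.5859 = 4.35

4.35%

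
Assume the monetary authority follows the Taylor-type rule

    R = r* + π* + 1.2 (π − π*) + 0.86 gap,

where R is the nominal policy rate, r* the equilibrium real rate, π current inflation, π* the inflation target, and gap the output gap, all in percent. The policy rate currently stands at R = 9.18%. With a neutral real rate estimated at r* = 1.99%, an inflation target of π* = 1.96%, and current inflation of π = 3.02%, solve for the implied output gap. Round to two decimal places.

0.86 gap = 9.18 − 1.99 − 1.96 − 1.2 × (3.02 − 1.96) = 3.958
gap = 3.958 / 0.86 = 4.60

4.60%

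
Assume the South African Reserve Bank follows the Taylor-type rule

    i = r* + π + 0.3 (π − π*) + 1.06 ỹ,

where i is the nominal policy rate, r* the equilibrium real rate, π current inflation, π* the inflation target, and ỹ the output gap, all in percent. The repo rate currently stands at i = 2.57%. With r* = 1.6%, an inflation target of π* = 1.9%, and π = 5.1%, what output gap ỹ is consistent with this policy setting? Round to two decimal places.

1.06 ỹ = 2.57 − 1.6 − 5.1 − 0.3 × (5.1 − 1.9) = -5.09
ỹ = -5.09 / 1.06 = -4.80

-4.80%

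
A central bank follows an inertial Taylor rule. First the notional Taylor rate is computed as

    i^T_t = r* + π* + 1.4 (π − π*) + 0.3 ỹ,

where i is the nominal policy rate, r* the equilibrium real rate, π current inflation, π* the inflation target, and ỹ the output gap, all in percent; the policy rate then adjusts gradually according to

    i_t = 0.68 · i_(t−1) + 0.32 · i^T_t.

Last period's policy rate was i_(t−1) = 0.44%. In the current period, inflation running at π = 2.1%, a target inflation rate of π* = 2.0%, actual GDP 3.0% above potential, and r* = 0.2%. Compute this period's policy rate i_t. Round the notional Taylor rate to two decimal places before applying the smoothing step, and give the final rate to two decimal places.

Output 3.0% above potential → ỹ = 3.0.
i^T_t = 0.2 + 2.0 + 1.4 × (2.1 − 2.0) + 0.3 × 3.0
   = 0.2 + 2 + 0.14 + 0.9 = 3.24
i_t = 0.68 × 0.44 + 0.32 × 3.24 = 0.2992 + 1.0368 = 1.34

1.34%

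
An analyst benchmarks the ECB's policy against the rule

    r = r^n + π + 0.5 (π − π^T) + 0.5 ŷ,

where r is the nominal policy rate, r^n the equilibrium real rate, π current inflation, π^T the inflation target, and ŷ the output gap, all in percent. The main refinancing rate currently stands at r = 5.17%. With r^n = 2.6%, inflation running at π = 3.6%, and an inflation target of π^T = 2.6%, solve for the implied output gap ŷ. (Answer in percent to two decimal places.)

0.5 ŷ = 5.17 − 2.6 − 3.6 − 0.5 × (3.6 − 2.6) = -1.53
ŷ = -1.53 / 0.5 = -3.06

-3.06%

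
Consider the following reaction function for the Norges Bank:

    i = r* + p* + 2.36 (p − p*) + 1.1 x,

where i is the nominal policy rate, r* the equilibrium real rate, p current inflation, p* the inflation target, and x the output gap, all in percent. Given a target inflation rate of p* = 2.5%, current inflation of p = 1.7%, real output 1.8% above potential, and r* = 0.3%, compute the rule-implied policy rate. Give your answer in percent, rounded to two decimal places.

Output 1.8% above potential → x = 1.8.
i = 0.3 + 2.5 + 2.36 × (1.7 − 2.5) + 1.1 × 1.8
   = 0.3 + 2.5 − 1.888 + 1.98 = 2.89

2.89%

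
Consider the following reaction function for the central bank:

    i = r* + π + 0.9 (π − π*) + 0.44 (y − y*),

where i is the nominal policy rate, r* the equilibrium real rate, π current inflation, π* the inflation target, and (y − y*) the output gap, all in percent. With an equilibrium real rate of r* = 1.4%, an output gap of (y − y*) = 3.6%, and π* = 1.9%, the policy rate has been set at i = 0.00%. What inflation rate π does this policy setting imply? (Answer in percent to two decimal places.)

-0.67%

Collecting π: i = r* + (1 + 0.9) π − 0.9 π* + 0.44 (y − y*)
1.9 π = 0.00 − 1.4 + 0.9 × 1.9 − 0.44 × 3.6 = -1.274
π = -1.274 / 1.9 = -0.67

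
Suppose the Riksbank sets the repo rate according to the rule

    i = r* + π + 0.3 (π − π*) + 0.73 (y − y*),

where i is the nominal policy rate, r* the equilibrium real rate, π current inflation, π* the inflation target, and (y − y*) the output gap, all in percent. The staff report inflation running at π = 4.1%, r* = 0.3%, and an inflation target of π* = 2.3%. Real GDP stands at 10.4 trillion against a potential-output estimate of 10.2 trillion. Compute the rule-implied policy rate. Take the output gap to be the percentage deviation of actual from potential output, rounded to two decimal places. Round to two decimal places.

6.37%

Output gap = 100 × (10.4 − 10.2) / 10.2 = 1.96%.
i = 0.30 + 4.10 + 0.3 × (4.10 − 2.30) + 0.73 × 1.96
   = 0.30 + 4.1 + 0.54 + 1.4308 = 6.37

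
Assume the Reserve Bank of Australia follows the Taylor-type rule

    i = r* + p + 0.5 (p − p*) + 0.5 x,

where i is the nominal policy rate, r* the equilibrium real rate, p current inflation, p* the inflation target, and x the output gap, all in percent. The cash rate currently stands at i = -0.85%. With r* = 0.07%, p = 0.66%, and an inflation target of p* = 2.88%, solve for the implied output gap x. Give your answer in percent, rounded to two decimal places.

0.5 x = -0.85 − 0.07 − 0.66 − 0.5 × (0.66 − 2.88) = -0.47
x = -0.47 / 0.5 = -0.94

-0.94%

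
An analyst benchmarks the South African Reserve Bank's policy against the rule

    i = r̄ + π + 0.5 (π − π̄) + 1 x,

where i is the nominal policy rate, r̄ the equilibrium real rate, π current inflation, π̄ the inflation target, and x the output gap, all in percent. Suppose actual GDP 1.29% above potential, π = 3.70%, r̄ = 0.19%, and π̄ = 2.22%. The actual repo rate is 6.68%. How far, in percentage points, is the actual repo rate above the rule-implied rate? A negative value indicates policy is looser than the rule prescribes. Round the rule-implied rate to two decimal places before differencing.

0.76 pp

Output 1.29% above potential → x = 1.29.
i = 0.19 + 3.70 + 0.5 × (3.70 − 2.22) + 1 × 1.29
   = 0.19 + 3.7 + 0.74 + 1.29 = 5.92
Deviation = 6.68 − 5.92 = 0.76 pp.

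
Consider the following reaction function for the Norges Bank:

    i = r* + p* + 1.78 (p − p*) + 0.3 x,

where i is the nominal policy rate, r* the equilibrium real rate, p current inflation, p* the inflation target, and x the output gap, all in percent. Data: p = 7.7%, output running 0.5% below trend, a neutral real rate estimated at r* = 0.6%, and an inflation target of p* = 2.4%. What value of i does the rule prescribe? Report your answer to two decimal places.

12.28%

Output 0.5% below potential → x = -0.5.
i = 0.6 + 2.4 + 1.78 × (7.7 − 2.4) + 0.3 × (-0.5)
   = 0.6 + 2.4 + 9.434 − 0.15 = 12.28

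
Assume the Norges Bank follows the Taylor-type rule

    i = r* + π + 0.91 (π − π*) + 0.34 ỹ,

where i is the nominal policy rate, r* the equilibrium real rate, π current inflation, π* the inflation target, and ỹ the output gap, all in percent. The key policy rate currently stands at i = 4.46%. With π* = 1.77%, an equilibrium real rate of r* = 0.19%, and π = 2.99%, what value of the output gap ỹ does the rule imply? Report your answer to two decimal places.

0.50%

0.34 ỹ = 4.46 − 0.19 − 2.99 − 0.91 × (2.99 − 1.77) = 0.1698
ỹ = 0.1698 / 0.34 = 0.50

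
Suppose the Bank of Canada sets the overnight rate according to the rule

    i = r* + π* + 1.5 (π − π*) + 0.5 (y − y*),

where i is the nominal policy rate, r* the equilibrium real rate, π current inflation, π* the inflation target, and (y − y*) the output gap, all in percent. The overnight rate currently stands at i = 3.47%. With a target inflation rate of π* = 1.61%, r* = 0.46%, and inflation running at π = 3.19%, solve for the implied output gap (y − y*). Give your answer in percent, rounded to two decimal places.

0.5 (y − y*) = 3.47 − 0.46 − 1.61 − 1.5 × (3.19 − 1.61) = -0.97
(y − y*) = -0.97 / 0.5 = -1.94

-1.94%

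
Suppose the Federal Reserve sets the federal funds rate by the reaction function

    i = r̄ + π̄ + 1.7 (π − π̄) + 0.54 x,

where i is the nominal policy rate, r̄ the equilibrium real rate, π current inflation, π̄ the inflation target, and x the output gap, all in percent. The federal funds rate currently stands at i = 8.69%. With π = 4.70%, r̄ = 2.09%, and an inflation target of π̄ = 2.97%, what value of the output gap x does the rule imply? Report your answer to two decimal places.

1.28%

0.54 x = 8.69 − 2.09 − 2.97 − 1.7 × (4.70 − 2.97) = 0.689
x = 0.689 / 0.54 = 1.28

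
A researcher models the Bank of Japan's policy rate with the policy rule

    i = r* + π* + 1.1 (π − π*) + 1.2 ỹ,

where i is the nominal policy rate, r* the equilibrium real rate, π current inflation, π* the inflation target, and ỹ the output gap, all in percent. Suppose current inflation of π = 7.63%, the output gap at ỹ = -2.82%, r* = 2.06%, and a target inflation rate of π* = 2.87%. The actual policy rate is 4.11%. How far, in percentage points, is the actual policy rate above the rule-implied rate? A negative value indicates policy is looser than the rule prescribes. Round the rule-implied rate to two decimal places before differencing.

i = 2.06 + 2.87 + 1.1 × (7.63 − 2.87) + 1.2 × (-2.82)
   = 2.06 + 2.87 + 5.236 − 3.384 = 6.78
Deviation = 4.11 − 6.78 = -2.67 pp.

-2.67 pp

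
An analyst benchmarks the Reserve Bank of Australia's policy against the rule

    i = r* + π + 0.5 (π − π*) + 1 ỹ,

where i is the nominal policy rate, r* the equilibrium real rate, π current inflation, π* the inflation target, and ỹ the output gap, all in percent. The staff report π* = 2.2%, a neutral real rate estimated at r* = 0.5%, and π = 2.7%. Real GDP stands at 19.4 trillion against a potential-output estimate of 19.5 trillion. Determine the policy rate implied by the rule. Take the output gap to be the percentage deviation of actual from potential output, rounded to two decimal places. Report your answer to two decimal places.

Output gap = 100 × (19.4 − 19.5) / 19.5 = -0.51%.
i = 0.50 + 2.70 + 0.5 × (2.70 − 2.20) + 1 × (-0.51)
   = 0.50 + 2.7 + 0.25 − 0.51 = 2.94

2.94%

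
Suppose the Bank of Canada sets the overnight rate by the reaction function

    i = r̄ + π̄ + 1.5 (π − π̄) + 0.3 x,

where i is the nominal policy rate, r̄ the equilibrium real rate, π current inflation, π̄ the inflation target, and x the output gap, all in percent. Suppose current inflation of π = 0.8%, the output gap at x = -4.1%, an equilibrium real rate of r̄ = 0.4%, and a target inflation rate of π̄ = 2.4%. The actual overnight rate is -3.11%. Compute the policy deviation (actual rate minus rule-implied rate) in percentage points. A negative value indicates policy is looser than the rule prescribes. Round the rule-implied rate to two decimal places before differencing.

-2.28 pp

i = 0.4 + 2.4 + 1.5 × (0.8 − 2.4) + 0.3 × (-4.1)
   = 0.4 + 2.4 − 2.4 − 1.23 = -0.83
Deviation = -3.11 − (-0.83) = -2.28 pp.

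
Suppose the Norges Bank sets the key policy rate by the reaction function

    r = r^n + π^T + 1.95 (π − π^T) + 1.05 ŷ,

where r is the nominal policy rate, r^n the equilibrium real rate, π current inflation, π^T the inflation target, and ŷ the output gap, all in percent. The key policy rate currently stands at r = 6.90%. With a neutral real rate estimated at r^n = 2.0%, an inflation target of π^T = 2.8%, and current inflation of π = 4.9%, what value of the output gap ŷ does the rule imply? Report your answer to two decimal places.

1.05 ŷ = 6.90 − 2.0 − 2.8 − 1.95 × (4.9 − 2.8) = -1.995
ŷ = -1.995 / 1.05 = -1.90

-1.90%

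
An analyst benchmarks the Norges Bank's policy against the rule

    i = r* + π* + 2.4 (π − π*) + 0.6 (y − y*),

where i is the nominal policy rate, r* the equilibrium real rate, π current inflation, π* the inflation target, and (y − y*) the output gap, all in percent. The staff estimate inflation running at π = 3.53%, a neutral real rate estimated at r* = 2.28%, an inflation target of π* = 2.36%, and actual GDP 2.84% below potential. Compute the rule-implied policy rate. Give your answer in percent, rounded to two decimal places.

Output 2.84% below potential → (y − y*) = -2.84.
i = 2.28 + 2.36 + 2.4 × (3.53 − 2.36) + 0.6 × (-2.84)
   = 2.28 + 2.36 + 2.808 − 1.704 = 5.74

5.74%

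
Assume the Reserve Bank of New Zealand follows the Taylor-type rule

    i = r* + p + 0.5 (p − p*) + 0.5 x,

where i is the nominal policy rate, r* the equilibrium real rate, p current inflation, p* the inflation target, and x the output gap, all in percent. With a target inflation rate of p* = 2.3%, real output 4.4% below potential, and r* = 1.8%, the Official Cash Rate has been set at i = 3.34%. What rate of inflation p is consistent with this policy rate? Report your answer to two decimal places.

Output 4.4% below potential → x = -4.4.
Collecting p: i = r* + (1 + 0.5) p − 0.5 p* + 0.5 x
1.5 p = 3.34 − 1.8 + 0.5 × 2.3 − 0.5 × (-4.4) = 4.89
p = 4.89 / 1.5 = 3.26

3.26%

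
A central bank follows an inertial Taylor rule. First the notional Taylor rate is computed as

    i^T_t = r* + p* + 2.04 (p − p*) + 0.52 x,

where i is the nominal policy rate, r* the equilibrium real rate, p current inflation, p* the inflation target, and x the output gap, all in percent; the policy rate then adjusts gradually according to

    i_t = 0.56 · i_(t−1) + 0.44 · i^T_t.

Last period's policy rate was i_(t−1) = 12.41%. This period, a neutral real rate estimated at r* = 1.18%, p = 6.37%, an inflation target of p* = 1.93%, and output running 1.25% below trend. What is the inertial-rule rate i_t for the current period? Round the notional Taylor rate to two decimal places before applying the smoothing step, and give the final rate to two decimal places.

12.02%

Output 1.25% below potential → x = -1.25.
i^T_t = 1.18 + 1.93 + 2.04 × (6.37 − 1.93) + 0.52 × (-1.25)
   = 1.18 + 1.93 + 9.0576 − 0.65 = 11.52
i_t = 0.56 × 12.41 + 0.44 × 11.52 = 6.9496 + 5.0688 = 12.02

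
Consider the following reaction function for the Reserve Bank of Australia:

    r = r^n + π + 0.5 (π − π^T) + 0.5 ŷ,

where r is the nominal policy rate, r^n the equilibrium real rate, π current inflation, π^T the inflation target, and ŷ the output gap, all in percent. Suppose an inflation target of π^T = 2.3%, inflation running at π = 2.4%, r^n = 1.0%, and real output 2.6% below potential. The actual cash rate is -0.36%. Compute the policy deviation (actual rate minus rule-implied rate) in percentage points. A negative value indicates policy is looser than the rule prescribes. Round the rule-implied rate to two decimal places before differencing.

Output 2.6% below potential → ŷ = -2.6.
r = 1.0 + 2.4 + 0.5 × (2.4 − 2.3) + 0.5 × (-2.6)
   = 1.0 + 2.4 + 0.05 − 1.3 = 2.15
Deviation = -0.36 − 2.15 = -2.51 pp.

-2.51 pp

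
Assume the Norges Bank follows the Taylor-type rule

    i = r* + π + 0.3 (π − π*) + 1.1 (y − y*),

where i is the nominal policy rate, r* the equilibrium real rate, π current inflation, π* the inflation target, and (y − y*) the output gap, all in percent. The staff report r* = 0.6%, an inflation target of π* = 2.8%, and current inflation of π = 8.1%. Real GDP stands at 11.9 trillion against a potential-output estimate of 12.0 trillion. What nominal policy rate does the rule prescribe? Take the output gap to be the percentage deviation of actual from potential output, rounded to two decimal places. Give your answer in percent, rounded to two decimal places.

Output gap = 100 × (11.9 − 12.0) / 12.0 = -0.83%.
i = 0.60 + 8.10 + 0.3 × (8.10 − 2.80) + 1.1 × (-0.83)
   = 0.60 + 8.1 + 1.59 − 0.913 = 9.38

9.38%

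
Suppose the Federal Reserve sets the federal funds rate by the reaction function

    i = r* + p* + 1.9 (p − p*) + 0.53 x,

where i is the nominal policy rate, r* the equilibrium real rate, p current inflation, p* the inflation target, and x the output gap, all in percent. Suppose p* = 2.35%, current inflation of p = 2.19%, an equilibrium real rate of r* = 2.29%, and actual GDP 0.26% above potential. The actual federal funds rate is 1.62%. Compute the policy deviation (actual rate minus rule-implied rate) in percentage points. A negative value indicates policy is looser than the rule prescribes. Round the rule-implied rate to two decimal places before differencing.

-2.85 pp

Output 0.26% above potential → x = 0.26.
i = 2.29 + 2.35 + 1.9 × (2.19 − 2.35) + 0.53 × 0.26
   = 2.29 + 2.35 − 0.304 + 0.1378 = 4.47
Deviation = 1.62 − 4.47 = -2.85 pp.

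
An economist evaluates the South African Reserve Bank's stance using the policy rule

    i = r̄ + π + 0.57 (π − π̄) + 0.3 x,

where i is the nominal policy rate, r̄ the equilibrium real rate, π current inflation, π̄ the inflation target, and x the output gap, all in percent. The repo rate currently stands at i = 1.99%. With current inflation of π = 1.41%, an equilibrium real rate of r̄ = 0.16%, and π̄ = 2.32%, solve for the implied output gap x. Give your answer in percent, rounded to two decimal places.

3.13%

0.3 x = 1.99 − 0.16 − 1.41 − 0.57 × (1.41 − 2.32) = 0.9387
x = 0.9387 / 0.3 = 3.13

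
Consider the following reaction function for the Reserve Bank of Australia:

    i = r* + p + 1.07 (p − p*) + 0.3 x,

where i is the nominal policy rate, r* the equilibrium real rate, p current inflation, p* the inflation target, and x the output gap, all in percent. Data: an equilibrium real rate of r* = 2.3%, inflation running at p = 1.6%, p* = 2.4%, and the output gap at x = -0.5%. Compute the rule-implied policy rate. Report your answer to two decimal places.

2.89%

i = 2.3 + 1.6 + 1.07 × (1.6 − 2.4) + 0.3 × (-0.5)
   = 2.3 + 1.6 − 0.856 − 0.15 = 2.89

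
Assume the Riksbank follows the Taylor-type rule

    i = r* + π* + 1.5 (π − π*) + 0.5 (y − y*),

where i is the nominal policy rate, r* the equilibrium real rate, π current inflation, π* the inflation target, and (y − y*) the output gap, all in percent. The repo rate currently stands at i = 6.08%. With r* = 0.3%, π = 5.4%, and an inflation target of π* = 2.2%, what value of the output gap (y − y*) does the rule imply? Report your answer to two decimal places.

-2.44%

0.5 (y − y*) = 6.08 − 0.3 − 2.2 − 1.5 × (5.4 − 2.2) = -1.22
(y − y*) = -1.22 / 0.5 = -2.44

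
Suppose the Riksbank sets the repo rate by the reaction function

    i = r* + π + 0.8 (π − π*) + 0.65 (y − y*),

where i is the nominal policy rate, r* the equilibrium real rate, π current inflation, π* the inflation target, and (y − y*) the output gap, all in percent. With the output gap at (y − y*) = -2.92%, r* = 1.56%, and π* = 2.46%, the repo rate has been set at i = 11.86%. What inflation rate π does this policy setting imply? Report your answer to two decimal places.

7.87%

Collecting π: i = r* + (1 + 0.8) π − 0.8 π* + 0.65 (y − y*)
1.8 π = 11.86 − 1.56 + 0.8 × 2.46 − 0.65 × (-2.92) = 14.166
π = 14.166 / 1.8 = 7.87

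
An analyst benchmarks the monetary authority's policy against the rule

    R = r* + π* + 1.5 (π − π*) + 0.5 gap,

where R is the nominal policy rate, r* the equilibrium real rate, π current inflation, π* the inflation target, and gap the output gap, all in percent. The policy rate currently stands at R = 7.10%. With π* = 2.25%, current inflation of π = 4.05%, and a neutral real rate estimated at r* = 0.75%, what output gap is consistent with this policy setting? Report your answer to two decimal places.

0.5 gap = 7.10 − 0.75 − 2.25 − 1.5 × (4.05 − 2.25) = 1.4
gap = 1.4 / 0.5 = 2.80

2.80%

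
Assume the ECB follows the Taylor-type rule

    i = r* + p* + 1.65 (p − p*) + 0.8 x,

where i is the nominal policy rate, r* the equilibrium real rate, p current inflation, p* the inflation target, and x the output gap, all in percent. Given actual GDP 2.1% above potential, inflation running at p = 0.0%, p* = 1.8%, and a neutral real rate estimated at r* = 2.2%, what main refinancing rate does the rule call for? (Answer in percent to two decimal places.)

Output 2.1% above potential → x = 2.1.
i = 2.2 + 1.8 + 1.65 × (0.0 − 1.8) + 0.8 × 2.1
   = 2.2 + 1.8 − 2.97 + 1.68 = 2.71

2.71%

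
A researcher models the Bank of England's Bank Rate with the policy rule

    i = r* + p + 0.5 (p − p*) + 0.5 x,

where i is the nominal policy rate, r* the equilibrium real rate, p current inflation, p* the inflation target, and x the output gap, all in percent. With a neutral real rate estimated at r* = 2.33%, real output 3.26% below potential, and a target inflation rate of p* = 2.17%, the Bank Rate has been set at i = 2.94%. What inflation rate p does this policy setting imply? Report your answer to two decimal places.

Output 3.26% below potential → x = -3.26.
Collecting p: i = r* + (1 + 0.5) p − 0.5 p* + 0.5 x
1.5 p = 2.94 − 2.33 + 0.5 × 2.17 − 0.5 × (-3.26) = 3.325
p = 3.325 / 1.5 = 2.22

2.22%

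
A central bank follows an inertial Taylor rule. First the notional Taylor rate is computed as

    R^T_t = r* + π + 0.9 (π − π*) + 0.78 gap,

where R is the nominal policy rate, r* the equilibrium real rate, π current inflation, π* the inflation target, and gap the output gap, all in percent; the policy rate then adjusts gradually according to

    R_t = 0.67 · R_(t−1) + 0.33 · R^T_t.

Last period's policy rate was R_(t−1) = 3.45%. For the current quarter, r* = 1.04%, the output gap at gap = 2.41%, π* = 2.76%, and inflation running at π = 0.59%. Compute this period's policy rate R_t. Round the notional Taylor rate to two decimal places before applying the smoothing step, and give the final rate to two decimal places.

R^T_t = 1.04 + 0.59 + 0.9 × (0.59 − 2.76) + 0.78 × 2.41
   = 1.04 + 0.59 − 1.953 + 1.8798 = 1.56
R_t = 0.67 × 3.45 + 0.33 × 1.56 = 2.3115 + 0.5148 = 2.83

2.83%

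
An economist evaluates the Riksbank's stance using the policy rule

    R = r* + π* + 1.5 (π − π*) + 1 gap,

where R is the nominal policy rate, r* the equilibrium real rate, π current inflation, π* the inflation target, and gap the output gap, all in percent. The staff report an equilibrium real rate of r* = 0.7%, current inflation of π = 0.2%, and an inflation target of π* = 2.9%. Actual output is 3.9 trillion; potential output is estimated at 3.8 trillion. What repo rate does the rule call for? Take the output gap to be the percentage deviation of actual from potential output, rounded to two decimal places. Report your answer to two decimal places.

Output gap = 100 × (3.9 − 3.8) / 3.8 = 2.63%.
R = 0.70 + 2.90 + 1.5 × (0.20 − 2.90) + 1 × 2.63
   = 0.70 + 2.9 − 4.05 + 2.63 = 2.18

2.18%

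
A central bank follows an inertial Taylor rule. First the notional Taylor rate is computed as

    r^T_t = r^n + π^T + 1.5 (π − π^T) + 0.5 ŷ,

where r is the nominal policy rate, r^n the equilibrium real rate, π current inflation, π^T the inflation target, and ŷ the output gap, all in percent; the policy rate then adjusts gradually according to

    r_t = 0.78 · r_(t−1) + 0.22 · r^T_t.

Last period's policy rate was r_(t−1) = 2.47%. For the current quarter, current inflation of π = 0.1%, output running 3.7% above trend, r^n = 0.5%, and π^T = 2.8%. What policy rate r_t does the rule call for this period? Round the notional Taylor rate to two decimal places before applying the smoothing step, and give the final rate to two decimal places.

Output 3.7% above potential → ŷ = 3.7.
r^T_t = 0.5 + 2.8 + 1.5 × (0.1 − 2.8) + 0.5 × 3.7
   = 0.5 + 2.8 − 4.05 + 1.85 = 1.10
r_t = 0.78 × 2.47 + 0.22 × 1.10 = 1.9266 + 0.242 = 2.17

2.17%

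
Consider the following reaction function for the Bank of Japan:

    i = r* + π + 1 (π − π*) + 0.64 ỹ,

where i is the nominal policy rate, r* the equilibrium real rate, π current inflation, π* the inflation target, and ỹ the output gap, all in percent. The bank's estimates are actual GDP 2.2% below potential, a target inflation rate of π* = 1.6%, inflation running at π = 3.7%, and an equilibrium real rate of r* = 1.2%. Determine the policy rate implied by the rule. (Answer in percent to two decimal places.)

5.59%

Output 2.2% below potential → ỹ = -2.2.
i = 1.2 + 3.7 + 1 × (3.7 − 1.6) + 0.64 × (-2.2)
   = 1.2 + 3.7 + 2.1 − 1.408 = 5.59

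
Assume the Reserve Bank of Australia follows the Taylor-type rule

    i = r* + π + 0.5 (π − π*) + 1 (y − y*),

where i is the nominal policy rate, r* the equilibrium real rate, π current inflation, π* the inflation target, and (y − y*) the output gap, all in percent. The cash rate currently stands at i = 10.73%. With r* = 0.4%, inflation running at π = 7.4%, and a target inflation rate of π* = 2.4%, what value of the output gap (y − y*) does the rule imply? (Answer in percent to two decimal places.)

0.43%

1 (y − y*) = 10.73 − 0.4 − 7.4 − 0.5 × (7.4 − 2.4) = 0.43
(y − y*) = 0.43 / 1 = 0.43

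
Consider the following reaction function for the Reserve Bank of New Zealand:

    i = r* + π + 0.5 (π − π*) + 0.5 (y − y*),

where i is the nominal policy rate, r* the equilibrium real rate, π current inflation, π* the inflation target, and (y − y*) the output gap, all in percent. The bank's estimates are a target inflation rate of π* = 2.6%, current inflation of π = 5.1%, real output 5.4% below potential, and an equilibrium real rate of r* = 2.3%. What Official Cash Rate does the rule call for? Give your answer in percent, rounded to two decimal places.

5.95%

Output 5.4% below potential → (y − y*) = -5.4.
i = 2.3 + 5.1 + 0.5 × (5.1 − 2.6) + 0.5 × (-5.4)
   = 2.3 + 5.1 + 1.25 − 2.7 = 5.95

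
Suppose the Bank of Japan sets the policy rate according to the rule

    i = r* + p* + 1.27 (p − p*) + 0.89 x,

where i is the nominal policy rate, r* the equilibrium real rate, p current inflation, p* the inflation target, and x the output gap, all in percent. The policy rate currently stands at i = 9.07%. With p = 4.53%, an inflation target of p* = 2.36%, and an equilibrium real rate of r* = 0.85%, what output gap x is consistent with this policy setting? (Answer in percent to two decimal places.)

3.49%

0.89 x = 9.07 − 0.85 − 2.36 − 1.27 × (4.53 − 2.36) = 3.1041
x = 3.1041 / 0.89 = 3.49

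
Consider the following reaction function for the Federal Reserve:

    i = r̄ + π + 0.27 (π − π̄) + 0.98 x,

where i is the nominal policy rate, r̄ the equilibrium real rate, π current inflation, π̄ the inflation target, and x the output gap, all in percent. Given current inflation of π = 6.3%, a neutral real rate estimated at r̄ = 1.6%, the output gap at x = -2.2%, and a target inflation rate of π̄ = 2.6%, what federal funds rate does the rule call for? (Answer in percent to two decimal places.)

i = 1.6 + 6.3 + 0.27 × (6.3 − 2.6) + 0.98 × (-2.2)
   = 1.6 + 6.3 + 0.999 − 2.156 = 6.74

6.74%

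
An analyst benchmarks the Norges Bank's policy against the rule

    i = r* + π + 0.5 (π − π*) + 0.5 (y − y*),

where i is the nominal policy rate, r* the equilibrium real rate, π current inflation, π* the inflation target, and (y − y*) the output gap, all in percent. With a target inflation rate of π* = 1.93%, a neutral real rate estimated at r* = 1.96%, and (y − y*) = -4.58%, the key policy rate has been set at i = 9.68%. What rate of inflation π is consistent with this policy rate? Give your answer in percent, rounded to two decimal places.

Collecting π: i = r* + (1 + 0.5) π − 0.5 π* + 0.5 (y − y*)
1.5 π = 9.68 − 1.96 + 0.5 × 1.93 − 0.5 × (-4.58) = 10.975
π = 10.975 / 1.5 = 7.32

7.32%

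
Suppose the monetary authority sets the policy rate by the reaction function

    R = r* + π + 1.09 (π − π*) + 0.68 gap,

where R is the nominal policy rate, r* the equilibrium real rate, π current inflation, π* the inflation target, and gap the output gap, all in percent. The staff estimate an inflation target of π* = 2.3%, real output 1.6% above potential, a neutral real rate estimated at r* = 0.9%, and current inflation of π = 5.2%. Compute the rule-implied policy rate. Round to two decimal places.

10.35%

Output 1.6% above potential → gap = 1.6.
R = 0.9 + 5.2 + 1.09 × (5.2 − 2.3) + 0.68 × 1.6
   = 0.9 + 5.2 + 3.161 + 1.088 = 10.35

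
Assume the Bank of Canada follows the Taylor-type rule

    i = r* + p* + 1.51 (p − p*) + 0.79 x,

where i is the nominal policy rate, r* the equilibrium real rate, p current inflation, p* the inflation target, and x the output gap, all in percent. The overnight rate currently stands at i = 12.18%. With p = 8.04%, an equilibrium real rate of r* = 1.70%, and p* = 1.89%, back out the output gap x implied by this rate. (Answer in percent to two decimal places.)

-0.88%

0.79 x = 12.18 − 1.70 − 1.89 − 1.51 × (8.04 − 1.89) = -0.6965
x = -0.6965 / 0.79 = -0.88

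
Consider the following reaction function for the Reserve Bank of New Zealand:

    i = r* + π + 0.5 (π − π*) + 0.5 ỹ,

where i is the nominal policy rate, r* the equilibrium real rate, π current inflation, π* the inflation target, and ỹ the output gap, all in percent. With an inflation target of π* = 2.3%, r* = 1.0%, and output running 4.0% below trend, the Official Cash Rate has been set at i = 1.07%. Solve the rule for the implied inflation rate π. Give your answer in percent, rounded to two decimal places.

2.15%

Output 4.0% below potential → ỹ = -4.0.
Collecting π: i = r* + (1 + 0.5) π − 0.5 π* + 0.5 ỹ
1.5 π = 1.07 − 1.0 + 0.5 × 2.3 − 0.5 × (-4.0) = 3.22
π = 3.22 / 1.5 = 2.15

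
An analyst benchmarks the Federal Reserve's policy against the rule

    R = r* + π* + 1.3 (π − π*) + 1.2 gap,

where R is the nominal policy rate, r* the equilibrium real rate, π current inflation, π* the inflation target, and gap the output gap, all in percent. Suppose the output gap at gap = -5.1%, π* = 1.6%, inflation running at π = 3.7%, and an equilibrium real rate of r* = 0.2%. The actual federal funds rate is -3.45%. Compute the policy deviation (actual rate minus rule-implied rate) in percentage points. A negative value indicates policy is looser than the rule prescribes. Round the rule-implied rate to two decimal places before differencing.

R = 0.2 + 1.6 + 1.3 × (3.7 − 1.6) + 1.2 × (-5.1)
   = 0.2 + 1.6 + 2.73 − 6.12 = -1.59
Deviation = -3.45 − (-1.59) = -1.86 pp.

-1.86 pp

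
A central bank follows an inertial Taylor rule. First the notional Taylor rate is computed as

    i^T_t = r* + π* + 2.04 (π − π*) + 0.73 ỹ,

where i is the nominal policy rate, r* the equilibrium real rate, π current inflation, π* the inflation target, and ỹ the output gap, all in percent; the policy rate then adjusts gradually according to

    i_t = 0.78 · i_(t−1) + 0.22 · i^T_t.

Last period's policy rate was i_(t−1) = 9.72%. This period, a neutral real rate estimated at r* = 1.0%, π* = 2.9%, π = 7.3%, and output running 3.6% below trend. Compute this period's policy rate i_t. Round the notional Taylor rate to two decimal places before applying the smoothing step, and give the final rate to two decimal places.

Output 3.6% below potential → ỹ = -3.6.
i^T_t = 1.0 + 2.9 + 2.04 × (7.3 − 2.9) + 0.73 × (-3.6)
   = 1.0 + 2.9 + 8.976 − 2.628 = 10.25
i_t = 0.78 × 9.72 + 0.22 × 10.25 = 7.5816 + 2.255 = 9.84

9.84%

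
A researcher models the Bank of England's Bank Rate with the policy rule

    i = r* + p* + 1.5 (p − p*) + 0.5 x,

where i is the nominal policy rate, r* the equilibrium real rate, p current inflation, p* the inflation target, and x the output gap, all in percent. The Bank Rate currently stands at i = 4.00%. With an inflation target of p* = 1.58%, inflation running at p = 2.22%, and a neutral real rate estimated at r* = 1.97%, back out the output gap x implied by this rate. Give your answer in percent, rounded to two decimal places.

0.5 x = 4.00 − 1.97 − 1.58 − 1.5 × (2.22 − 1.58) = -0.51
x = -0.51 / 0.5 = -1.02

-1.02%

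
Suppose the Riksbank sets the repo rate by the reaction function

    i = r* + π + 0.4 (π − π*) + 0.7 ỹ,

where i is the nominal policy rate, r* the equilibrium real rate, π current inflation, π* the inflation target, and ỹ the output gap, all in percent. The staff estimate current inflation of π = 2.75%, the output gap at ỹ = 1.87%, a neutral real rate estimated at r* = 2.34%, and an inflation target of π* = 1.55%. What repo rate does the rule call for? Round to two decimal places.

i = 2.34 + 2.75 + 0.4 × (2.75 − 1.55) + 0.7 × 1.87
   = 2.34 + 2.75 + 0.48 + 1.309 = 6.88

6.88%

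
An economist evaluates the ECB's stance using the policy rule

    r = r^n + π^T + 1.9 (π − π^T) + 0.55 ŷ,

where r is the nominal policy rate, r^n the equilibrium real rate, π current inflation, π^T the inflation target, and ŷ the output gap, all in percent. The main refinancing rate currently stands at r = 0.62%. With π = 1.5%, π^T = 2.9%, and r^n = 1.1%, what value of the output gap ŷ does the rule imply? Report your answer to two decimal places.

-1.31%

0.55 ŷ = 0.62 − 1.1 − 2.9 − 1.9 × (1.5 − 2.9) = -0.72
ŷ = -0.72 / 0.55 = -1.31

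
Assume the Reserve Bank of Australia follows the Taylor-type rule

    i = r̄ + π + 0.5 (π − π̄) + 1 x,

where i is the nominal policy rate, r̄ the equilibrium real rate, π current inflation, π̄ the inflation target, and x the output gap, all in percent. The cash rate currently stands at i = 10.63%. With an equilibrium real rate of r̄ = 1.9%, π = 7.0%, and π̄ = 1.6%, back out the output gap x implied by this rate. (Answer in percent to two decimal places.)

-0.97%

1 x = 10.63 − 1.9 − 7.0 − 0.5 × (7.0 − 1.6) = -0.97
x = -0.97 / 1 = -0.97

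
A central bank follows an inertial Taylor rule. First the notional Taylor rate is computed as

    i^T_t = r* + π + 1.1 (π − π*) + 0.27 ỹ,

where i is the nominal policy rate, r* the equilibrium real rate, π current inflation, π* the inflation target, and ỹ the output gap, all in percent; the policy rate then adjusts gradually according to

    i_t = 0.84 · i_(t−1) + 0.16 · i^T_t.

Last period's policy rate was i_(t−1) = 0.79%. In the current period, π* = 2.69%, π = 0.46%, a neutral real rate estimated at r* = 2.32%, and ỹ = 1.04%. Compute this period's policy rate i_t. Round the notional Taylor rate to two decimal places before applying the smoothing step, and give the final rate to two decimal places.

i^T_t = 2.32 + 0.46 + 1.1 × (0.46 − 2.69) + 0.27 × 1.04
   = 2.32 + 0.46 − 2.453 + 0.2808 = 0.61
i_t = 0.84 × 0.79 + 0.16 × 0.61 = 0.6636 + 0.0976 = 0.76

0.76%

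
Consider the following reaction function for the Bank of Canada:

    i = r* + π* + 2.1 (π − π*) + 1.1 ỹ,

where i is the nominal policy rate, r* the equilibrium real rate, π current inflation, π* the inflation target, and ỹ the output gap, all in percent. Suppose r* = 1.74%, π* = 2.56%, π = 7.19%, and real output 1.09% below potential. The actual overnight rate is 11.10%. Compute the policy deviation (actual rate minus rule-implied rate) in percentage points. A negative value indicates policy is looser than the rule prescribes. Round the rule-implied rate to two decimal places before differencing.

Output 1.09% below potential → ỹ = -1.09.
i = 1.74 + 2.56 + 2.1 × (7.19 − 2.56) + 1.1 × (-1.09)
   = 1.74 + 2.56 + 9.723 − 1.199 = 12.82
Deviation = 11.10 − 12.82 = -1.72 pp.

-1.72 pp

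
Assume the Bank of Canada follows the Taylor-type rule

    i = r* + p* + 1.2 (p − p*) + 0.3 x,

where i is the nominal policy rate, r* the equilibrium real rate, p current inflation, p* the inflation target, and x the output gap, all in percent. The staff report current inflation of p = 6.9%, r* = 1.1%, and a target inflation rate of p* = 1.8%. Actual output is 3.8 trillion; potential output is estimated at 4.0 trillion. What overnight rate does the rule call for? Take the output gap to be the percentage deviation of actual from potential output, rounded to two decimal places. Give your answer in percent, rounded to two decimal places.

7.52%

Output gap = 100 × (3.8 − 4.0) / 4.0 = -5.00%.
i = 1.10 + 1.80 + 1.2 × (6.90 − 1.80) + 0.3 × (-5.00)
   = 1.10 + 1.8 + 6.12 − 1.5 = 7.52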